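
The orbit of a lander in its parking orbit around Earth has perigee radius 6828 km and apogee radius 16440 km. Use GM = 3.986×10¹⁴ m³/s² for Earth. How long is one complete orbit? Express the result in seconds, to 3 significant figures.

T ≈ 12500 seconds

Semi-major axis a = (r_p + r_a)/2 = (6828.0 + 16440)/2 = 11634 km = 1.163×10⁷ m.
By Kepler's third law T = 2π√(a³/μ) = 2π × 1.988×10³ = 1.249×10⁴ s.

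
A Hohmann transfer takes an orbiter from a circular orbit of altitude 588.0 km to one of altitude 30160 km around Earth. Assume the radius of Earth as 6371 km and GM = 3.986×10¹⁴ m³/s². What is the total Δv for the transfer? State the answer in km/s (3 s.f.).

r₁ = 6371 + 588.0 = 6959.0 km = 6.9590×10⁶ m.
r₂ = 6371 + 30160 = 36531 km = 3.6531×10⁷ m.
Transfer ellipse a_t = (r₁ + r₂)/2 = 2.174×10⁷ m.
At r₁: circular v_c1 = √(μ/r₁) = 7568 m/s; transfer-perigee v_p = √[μ(2/r₁ − 1/a_t)] = 9809 m/s.
Δv₁ = v_p − v_c1 = 2241 m/s.
At r₂: circular v_c2 = √(μ/r₂) = 3303 m/s; transfer-apogee v_a = √[μ(2/r₂ − 1/a_t)] = 1869 m/s.
Δv₂ = v_c2 − v_a = 1435 m/s.
Total Δv = Δv₁ + Δv₂ = 3676 m/s = 3.676 km/s.

Δv_total ≈ 3.68 km/s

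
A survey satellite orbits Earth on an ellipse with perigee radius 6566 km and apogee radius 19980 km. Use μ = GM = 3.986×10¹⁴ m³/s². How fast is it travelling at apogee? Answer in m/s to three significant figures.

v ≈ 3140 m/s

Semi-major axis a = (r_p + r_a)/2 = 13273 km = 1.327×10⁷ m.
Vis-viva: v² = μ(2/r − 1/a) = 3.986×10¹⁴ × (1.001×10⁻⁷ − 7.534×10⁻⁸) = 9.869×10⁶ m²/s².
v = 3141 m/s.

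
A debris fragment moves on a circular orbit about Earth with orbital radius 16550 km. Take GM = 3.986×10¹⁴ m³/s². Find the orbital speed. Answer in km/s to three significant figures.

v ≈ 4.91 km/s

r = 16550 km = 1.655×10⁷ m.
For a circular orbit v = √(μ/r) = √(3.986×10¹⁴ / 1.655×10⁷) = √(2.408×10⁷) = 4908 m/s.
That is 4.908 km/s.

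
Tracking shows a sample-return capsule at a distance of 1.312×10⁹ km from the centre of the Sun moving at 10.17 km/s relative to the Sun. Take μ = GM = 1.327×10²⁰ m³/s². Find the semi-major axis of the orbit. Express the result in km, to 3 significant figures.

a ≈ 1.34×10⁹ km

r = 1.312×10¹² m.
Vis-viva rearranged: 1/a = 2/r − v²/μ = 1.524×10⁻¹² − 7.794×10⁻¹³ = 7.450×10⁻¹³ m⁻¹.
a = 1.342×10¹² m = 1.3423×10⁹ km.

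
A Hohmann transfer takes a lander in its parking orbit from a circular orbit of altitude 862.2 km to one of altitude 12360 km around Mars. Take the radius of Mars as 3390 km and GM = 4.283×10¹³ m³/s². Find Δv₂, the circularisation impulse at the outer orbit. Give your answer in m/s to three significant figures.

r₁ = 3390 + 862.2 = 4252.2 km = 4.2522×10⁶ m.
r₂ = 3390 + 12360 = 15750 km = 1.5750×10⁷ m.
Transfer ellipse a_t = (r₁ + r₂)/2 = 1.000×10⁷ m.
At r₁: circular v_c1 = √(μ/r₁) = 3174 m/s; transfer-periapsis v_p = √[μ(2/r₁ − 1/a_t)] = 3983 m/s.
At r₂: circular v_c2 = √(μ/r₂) = 1649 m/s; transfer-apoapsis v_a = √[μ(2/r₂ − 1/a_t)] = 1075 m/s.
Δv₂ = v_c2 − v_a = 573.8 m/s.

Δv ≈ 574 m/s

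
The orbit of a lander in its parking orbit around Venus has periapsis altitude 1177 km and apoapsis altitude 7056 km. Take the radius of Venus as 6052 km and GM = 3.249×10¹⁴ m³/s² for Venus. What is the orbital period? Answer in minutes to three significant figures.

T ≈ 188 minutes

r_p = 6052 + 1177 = 7229.0 km = 7.2290×10⁶ m.
r_a = 6052 + 7056 = 13108 km = 1.3108×10⁷ m.
Semi-major axis a = (r_p + r_a)/2 = (7229.0 + 13108)/2 = 10168 km = 1.017×10⁷ m.
By Kepler's third law T = 2π√(a³/μ) = 2π × 1.799×10³ = 1.130×10⁴ s.
= 188.4 minutes.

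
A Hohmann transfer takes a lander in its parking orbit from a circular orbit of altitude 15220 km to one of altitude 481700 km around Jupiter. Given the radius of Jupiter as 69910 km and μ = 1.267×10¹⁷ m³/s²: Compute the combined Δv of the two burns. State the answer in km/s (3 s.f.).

r₁ = 69910 + 15220 = 85130 km = 8.5130×10⁷ m.
r₂ = 69910 + 481700 = 551610 km = 5.5161×10⁸ m.
Transfer ellipse a_t = (r₁ + r₂)/2 = 3.184×10⁸ m.
At r₁: circular v_c1 = √(μ/r₁) = 38580 m/s; transfer-perijove v_p = √[μ(2/r₁ − 1/a_t)] = 50780 m/s.
Δv₁ = v_p − v_c1 = 12200 m/s.
At r₂: circular v_c2 = √(μ/r₂) = 15160 m/s; transfer-apojove v_a = √[μ(2/r₂ − 1/a_t)] = 7837 m/s.
Δv₂ = v_c2 − v_a = 7319 m/s.
Total Δv = Δv₁ + Δv₂ = 19520 m/s = 19.52 km/s.

Δv_total ≈ 19.5 km/s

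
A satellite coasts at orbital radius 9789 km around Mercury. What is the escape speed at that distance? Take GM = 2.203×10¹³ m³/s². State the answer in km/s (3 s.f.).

r = 9789 km = 9.789×10⁶ m.
Escape speed v_esc = √(2μ/r) = √(2 × 2.203×10¹³ / 9.789×10⁶) = √(4.501×10⁶) = 2122 m/s.
= 2.122 km/s.

v_esc ≈ 2.12 km/s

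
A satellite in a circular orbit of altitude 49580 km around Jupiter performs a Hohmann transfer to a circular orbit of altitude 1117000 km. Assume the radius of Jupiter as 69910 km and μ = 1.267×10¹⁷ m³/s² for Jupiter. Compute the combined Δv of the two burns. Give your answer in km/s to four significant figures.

r₁ = 69910 + 49580 = 119490 km = 1.1949×10⁸ m.
r₂ = 69910 + 1117000 = 1186900 km = 1.1869×10⁹ m.
Transfer ellipse a_t = (r₁ + r₂)/2 = 6.532×10⁸ m.
At r₁: circular v_c1 = √(μ/r₁) = 32560 m/s; transfer-perijove v_p = √[μ(2/r₁ − 1/a_t)] = 43890 m/s.
Δv₁ = v_p − v_c1 = 11330 m/s.
At r₂: circular v_c2 = √(μ/r₂) = 10330 m/s; transfer-apojove v_a = √[μ(2/r₂ − 1/a_t)] = 4419 m/s.
Δv₂ = v_c2 − v_a = 5913 m/s.
Total Δv = Δv₁ + Δv₂ = 17240 m/s = 17.24 km/s.

Δv_total ≈ 17.24 km/s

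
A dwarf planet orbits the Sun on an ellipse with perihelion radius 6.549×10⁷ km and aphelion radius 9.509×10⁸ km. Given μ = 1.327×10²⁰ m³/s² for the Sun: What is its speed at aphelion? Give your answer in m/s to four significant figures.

v ≈ 4241 m/s

Semi-major axis a = (r_p + r_a)/2 = 5.0820×10⁸ km = 5.082×10¹¹ m.
Vis-viva: v² = μ(2/r − 1/a) = 1.327×10²⁰ × (2.103×10⁻¹² − 1.968×10⁻¹²) = 1.798×10⁷ m²/s².
v = 4241 m/s.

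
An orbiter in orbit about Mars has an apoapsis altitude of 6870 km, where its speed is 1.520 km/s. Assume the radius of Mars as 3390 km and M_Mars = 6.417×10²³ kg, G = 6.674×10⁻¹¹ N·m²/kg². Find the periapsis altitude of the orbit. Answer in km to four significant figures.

μ = GM = 6.674×10⁻¹¹ × 6.417×10²³ = 4.283×10¹³ m³/s².
r_a = 3390 + 6870 = 10260 km = 1.026×10⁷ m.
Specific energy ε = v²/2 − μ/r = -3.019×10⁶ J/kg, so a = −μ/(2ε) = 7.093×10⁶ m.
The apsides satisfy r_p + r_a = 2a, so the periapsis radius is 2a − r_a = 3.926×10⁶ m = 3925.9 km.
Periapsis altitude = 3925.9 − 3390 = 535.95 km.

periapsis altitude ≈ 535.9 km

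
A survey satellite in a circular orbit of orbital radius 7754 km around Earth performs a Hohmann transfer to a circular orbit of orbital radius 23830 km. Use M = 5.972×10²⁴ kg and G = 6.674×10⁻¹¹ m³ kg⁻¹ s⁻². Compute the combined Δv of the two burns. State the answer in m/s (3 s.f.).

Δv_total ≈ 2860 m/s

μ = GM = 6.674×10⁻¹¹ × 5.972×10²⁴ = 3.986×10¹⁴ m³/s².
r₁ = 7754 km = 7.754×10⁶ m.
r₂ = 23830 km = 2.383×10⁷ m.
Transfer ellipse a_t = (r₁ + r₂)/2 = 1.579×10⁷ m.
At r₁: circular v_c1 = √(μ/r₁) = 7170 m/s; transfer-perigee v_p = √[μ(2/r₁ − 1/a_t)] = 8807 m/s.
Δv₁ = v_p − v_c1 = 1638 m/s.
At r₂: circular v_c2 = √(μ/r₂) = 4090 m/s; transfer-apogee v_a = √[μ(2/r₂ − 1/a_t)] = 2866 m/s.
Δv₂ = v_c2 − v_a = 1224 m/s.
Total Δv = Δv₁ + Δv₂ = 2862 m/s.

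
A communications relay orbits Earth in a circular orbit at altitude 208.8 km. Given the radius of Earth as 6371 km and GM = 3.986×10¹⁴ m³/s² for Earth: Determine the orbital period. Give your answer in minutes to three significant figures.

r = 6371 + 208.8 = 6579.8 km = 6.5798×10⁶ m.
Kepler's third law: T = 2π√(r³/μ) = 2π√((6.580×10⁶)³ / 3.986×10¹⁴).
r³/μ = 7.147×10⁵ s², so T = 2π × 8.454×10² = 5.312×10³ s.
Converting: 5.312×10³ s ÷ 60.00 = 88.53 minutes.

T ≈ 88.5 minutes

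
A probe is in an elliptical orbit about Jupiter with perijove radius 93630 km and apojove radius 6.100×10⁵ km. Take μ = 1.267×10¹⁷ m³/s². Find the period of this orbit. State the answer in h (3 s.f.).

T ≈ 32.4 h

Semi-major axis a = (r_p + r_a)/2 = (93630 + 6.1000×10⁵)/2 = 3.5182×10⁵ km = 3.518×10⁸ m.
By Kepler's third law T = 2π√(a³/μ) = 2π × 1.854×10⁴ = 1.165×10⁵ s.
= 32.36 h.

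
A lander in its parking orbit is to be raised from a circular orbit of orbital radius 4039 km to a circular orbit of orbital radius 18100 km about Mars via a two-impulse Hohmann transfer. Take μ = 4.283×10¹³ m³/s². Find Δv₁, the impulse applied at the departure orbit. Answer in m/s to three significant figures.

Δv ≈ 908 m/s

r₁ = 4039 km = 4.039×10⁶ m.
r₂ = 18100 km = 1.810×10⁷ m.
Transfer ellipse a_t = (r₁ + r₂)/2 = 1.107×10⁷ m.
At r₁: circular v_c1 = √(μ/r₁) = 3256 m/s; transfer-periapsis v_p = √[μ(2/r₁ − 1/a_t)] = 4164 m/s.
Δv₁ = v_p − v_c1 = 907.6 m/s.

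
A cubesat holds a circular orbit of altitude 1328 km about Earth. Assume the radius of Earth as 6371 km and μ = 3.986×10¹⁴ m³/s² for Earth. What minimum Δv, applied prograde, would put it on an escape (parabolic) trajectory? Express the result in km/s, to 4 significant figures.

Δv ≈ 2.980 km/s

r = 6371 + 1328 = 7699.0 km = 7.6990×10⁶ m.
Circular speed v_c = √(μ/r) = 7195 m/s.
Escape speed v_esc = √(2μ/r) = √2 × v_c = 10180 m/s.
Δv = v_esc − v_c = 2980 m/s = 2.980 km/s.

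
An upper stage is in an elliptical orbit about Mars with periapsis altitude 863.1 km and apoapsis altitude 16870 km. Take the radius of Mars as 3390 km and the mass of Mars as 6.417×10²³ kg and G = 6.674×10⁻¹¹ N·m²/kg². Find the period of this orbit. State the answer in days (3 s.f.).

μ = GM = 6.674×10⁻¹¹ × 6.417×10²³ = 4.283×10¹³ m³/s².
r_p = 3390 + 863.1 = 4253.1 km = 4.2531×10⁶ m.
r_a = 3390 + 16870 = 20260 km = 2.0260×10⁷ m.
Semi-major axis a = (r_p + r_a)/2 = (4253.1 + 20260)/2 = 12257 km = 1.226×10⁷ m.
By Kepler's third law T = 2π√(a³/μ) = 2π × 6.557×10³ = 4.120×10⁴ s.
= 0.4768 days.

T ≈ 0.477 days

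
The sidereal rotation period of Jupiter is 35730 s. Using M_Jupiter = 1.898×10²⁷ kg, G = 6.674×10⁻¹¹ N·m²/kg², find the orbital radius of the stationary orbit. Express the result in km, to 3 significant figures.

r_sync ≈ 1.60×10⁵ km

μ = GM = 6.674×10⁻¹¹ × 1.898×10²⁷ = 1.267×10¹⁷ m³/s².
A synchronous orbit has period T, so by Kepler's third law a = (μT²/4π²)^(1/3).
μT²/4π² = 1.267×10¹⁷ × (3.573×10⁴)² / 39.48 = 4.096×10²⁴ m³.
a = 1.600×10⁸ m = 1.6000×10⁵ km.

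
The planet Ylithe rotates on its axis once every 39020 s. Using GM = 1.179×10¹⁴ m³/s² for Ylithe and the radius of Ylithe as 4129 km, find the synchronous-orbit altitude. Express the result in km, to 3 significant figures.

A synchronous orbit has period T, so by Kepler's third law a = (μT²/4π²)^(1/3).
μT²/4π² = 1.179×10¹⁴ × (3.902×10⁴)² / 39.48 = 4.547×10²¹ m³.
a = 1.657×10⁷ m = 16567 km.
Altitude h = a − R = 16567 − 4129 = 12438 km.

h_sync ≈ 12400 km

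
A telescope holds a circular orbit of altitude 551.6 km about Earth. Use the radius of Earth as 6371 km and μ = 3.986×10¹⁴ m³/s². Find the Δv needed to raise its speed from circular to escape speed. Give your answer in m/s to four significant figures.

r = 6371 + 551.6 = 6922.6 km = 6.9226×10⁶ m.
Circular speed v_c = √(μ/r) = 7588 m/s.
Escape speed v_esc = √(2μ/r) = √2 × v_c = 10730 m/s.
Δv = v_esc − v_c = 3143 m/s.

Δv ≈ 3143 m/s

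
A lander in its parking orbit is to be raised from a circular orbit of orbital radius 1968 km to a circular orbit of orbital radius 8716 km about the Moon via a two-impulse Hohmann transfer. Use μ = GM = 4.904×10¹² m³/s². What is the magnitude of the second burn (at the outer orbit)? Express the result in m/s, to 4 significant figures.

r₁ = 1968 km = 1.968×10⁶ m.
r₂ = 8716 km = 8.716×10⁶ m.
Transfer ellipse a_t = (r₁ + r₂)/2 = 5.342×10⁶ m.
At r₁: circular v_c1 = √(μ/r₁) = 1579 m/s; transfer-perilune v_p = √[μ(2/r₁ − 1/a_t)] = 2016 m/s.
At r₂: circular v_c2 = √(μ/r₂) = 750.1 m/s; transfer-apolune v_a = √[μ(2/r₂ − 1/a_t)] = 455.3 m/s.
Δv₂ = v_c2 − v_a = 294.8 m/s.

Δv ≈ 294.8 m/s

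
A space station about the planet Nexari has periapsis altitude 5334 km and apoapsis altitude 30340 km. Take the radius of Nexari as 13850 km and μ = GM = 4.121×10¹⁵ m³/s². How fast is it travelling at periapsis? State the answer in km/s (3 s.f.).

v ≈ 17.3 km/s

r_p = 13850 + 5334 = 19184 km = 1.9184×10⁷ m.
r_a = 13850 + 30340 = 44190 km = 4.4190×10⁷ m.
Semi-major axis a = (r_p + r_a)/2 = 31687 km = 3.169×10⁷ m.
Vis-viva: v² = μ(2/r − 1/a) = 4.121×10¹⁵ × (1.043×10⁻⁷ − 3.156×10⁻⁸) = 2.996×10⁸ m²/s².
v = 17310 m/s = 17.31 km/s.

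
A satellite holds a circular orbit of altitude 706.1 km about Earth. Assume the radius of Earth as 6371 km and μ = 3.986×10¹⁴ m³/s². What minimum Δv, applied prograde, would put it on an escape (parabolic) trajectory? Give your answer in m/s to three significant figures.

r = 6371 + 706.1 = 7077.1 km = 7.0771×10⁶ m.
Circular speed v_c = √(μ/r) = 7505 m/s.
Escape speed v_esc = √(2μ/r) = √2 × v_c = 10610 m/s.
Δv = v_esc − v_c = 3109 m/s.

Δv ≈ 3110 m/s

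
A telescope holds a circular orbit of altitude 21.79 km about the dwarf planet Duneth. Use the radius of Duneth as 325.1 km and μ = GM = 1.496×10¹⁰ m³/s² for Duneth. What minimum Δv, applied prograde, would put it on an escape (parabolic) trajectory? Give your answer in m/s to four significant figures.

r = 325.1 + 21.79 = 346.89 km = 3.4689×10⁵ m.
Circular speed v_c = √(μ/r) = 207.7 m/s.
Escape speed v_esc = √(2μ/r) = √2 × v_c = 293.7 m/s.
Δv = v_esc − v_c = 86.02 m/s.

Δv ≈ 86.02 m/s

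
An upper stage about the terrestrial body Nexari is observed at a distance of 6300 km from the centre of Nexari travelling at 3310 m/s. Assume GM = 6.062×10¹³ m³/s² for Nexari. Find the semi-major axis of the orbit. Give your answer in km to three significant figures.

r = 6.300×10⁶ m.
Specific orbital energy ε = v²/2 − μ/r = (3310)²/2 − 6.062×10¹³/6.300×10⁶ = -4.144×10⁶ J/kg.
Since ε = −μ/(2a), a = −μ/(2ε) = 7.314×10⁶ m = 7313.9 km.

a ≈ 7310 km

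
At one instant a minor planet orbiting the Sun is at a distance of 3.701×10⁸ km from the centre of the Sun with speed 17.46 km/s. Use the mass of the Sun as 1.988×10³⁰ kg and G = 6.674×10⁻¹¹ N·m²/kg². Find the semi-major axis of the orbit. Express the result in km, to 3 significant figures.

μ = GM = 6.674×10⁻¹¹ × 1.988×10³⁰ = 1.327×10²⁰ m³/s².
r = 3.701×10¹¹ m.
Vis-viva rearranged: 1/a = 2/r − v²/μ = 5.404×10⁻¹² − 2.298×10⁻¹² = 3.106×10⁻¹² m⁻¹.
a = 3.219×10¹¹ m = 3.2193×10⁸ km.

a ≈ 3.22×10⁸ km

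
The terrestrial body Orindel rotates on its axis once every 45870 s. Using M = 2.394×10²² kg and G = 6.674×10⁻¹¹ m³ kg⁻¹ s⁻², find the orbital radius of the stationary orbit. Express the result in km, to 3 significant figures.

μ = GM = 6.674×10⁻¹¹ × 2.394×10²² = 1.598×10¹² m³/s².
A synchronous orbit has period T, so by Kepler's third law a = (μT²/4π²)^(1/3).
μT²/4π² = 1.598×10¹² × (4.587×10⁴)² / 39.48 = 8.515×10¹⁹ m³.
a = 4.399×10⁶ m = 4399.5 km.

r_sync ≈ 4400 km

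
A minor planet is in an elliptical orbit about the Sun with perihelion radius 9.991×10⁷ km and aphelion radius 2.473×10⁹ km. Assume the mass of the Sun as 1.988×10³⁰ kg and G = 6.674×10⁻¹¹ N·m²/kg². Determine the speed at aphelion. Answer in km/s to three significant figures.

μ = GM = 6.674×10⁻¹¹ × 1.988×10³⁰ = 1.327×10²⁰ m³/s².
Semi-major axis a = (r_p + r_a)/2 = 1.2865×10⁹ km = 1.286×10¹² m.
Vis-viva: v² = μ(2/r − 1/a) = 1.327×10²⁰ × (8.087×10⁻¹³ − 7.773×10⁻¹³) = 4.167×10⁶ m²/s².
v = 2041 m/s = 2.041 km/s.

v ≈ 2.04 km/s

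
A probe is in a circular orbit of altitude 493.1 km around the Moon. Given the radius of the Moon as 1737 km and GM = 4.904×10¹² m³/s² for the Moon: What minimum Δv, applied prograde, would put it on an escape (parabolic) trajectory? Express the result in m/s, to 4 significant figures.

r = 1737 + 493.1 = 2230.1 km = 2.2301×10⁶ m.
Circular speed v_c = √(μ/r) = 1483 m/s.
Escape speed v_esc = √(2μ/r) = √2 × v_c = 2097 m/s.
Δv = v_esc − v_c = 614.2 m/s.

Δv ≈ 614.2 m/s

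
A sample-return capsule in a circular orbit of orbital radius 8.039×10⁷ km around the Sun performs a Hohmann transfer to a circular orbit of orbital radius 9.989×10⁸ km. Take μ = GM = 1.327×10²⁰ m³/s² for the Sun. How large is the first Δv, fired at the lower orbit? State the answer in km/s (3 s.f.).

r₁ = 8.039×10⁷ km = 8.039×10¹⁰ m.
r₂ = 9.989×10⁸ km = 9.989×10¹¹ m.
Transfer ellipse a_t = (r₁ + r₂)/2 = 5.396×10¹¹ m.
At r₁: circular v_c1 = √(μ/r₁) = 40630 m/s; transfer-perihelion v_p = √[μ(2/r₁ − 1/a_t)] = 55280 m/s.
Δv₁ = v_p − v_c1 = 14650 m/s.
= 14.65 km/s.

Δv ≈ 14.6 km/s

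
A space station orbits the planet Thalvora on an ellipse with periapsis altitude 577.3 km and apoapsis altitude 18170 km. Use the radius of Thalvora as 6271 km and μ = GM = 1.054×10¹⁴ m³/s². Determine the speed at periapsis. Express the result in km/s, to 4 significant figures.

v ≈ 4.903 km/s

r_p = 6271 + 577.3 = 6848.3 km = 6.8483×10⁶ m.
r_a = 6271 + 18170 = 24441 km = 2.4441×10⁷ m.
Semi-major axis a = (r_p + r_a)/2 = 15645 km = 1.564×10⁷ m.
Vis-viva: v² = μ(2/r − 1/a) = 1.054×10¹⁴ × (2.920×10⁻⁷ − 6.392×10⁻⁸) = 2.404×10⁷ m²/s².
v = 4903 m/s = 4.903 km/s.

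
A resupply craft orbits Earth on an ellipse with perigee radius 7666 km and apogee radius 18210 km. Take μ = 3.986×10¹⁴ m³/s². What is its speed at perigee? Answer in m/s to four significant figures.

v ≈ 8555 m/s

Semi-major axis a = (r_p + r_a)/2 = 12938 km = 1.294×10⁷ m.
Vis-viva: v² = μ(2/r − 1/a) = 3.986×10¹⁴ × (2.609×10⁻⁷ − 7.729×10⁻⁸) = 7.318×10⁷ m²/s².
v = 8555 m/s.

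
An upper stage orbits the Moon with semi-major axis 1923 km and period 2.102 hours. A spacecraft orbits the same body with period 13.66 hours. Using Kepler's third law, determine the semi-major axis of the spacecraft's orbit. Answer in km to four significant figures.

a₂ ≈ 6697 km

Kepler's third law: a³ ∝ T², so a₂ = a₁ (T₂/T₁)^(2/3).
T₂/T₁ = 6.499, (T₂/T₁)^(2/3) = 3.482.
a₂ = 1923 × 3.482 = 6697 km.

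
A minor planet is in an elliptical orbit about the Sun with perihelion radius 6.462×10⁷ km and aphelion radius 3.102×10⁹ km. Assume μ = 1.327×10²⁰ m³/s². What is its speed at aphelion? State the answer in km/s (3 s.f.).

Semi-major axis a = (r_p + r_a)/2 = 1.5833×10⁹ km = 1.583×10¹² m.
Vis-viva: v² = μ(2/r − 1/a) = 1.327×10²⁰ × (6.447×10⁻¹³ − 6.316×10⁻¹³) = 1.746×10⁶ m²/s².
v = 1321 m/s = 1.321 km/s.

v ≈ 1.32 km/s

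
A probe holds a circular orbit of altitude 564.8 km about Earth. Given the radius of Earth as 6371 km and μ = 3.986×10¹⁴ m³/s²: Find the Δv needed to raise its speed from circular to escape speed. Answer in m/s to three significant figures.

Δv ≈ 3140 m/s

r = 6371 + 564.8 = 6935.8 km = 6.9358×10⁶ m.
Circular speed v_c = √(μ/r) = 7581 m/s.
Escape speed v_esc = √(2μ/r) = √2 × v_c = 10720 m/s.
Δv = v_esc − v_c = 3140 m/s.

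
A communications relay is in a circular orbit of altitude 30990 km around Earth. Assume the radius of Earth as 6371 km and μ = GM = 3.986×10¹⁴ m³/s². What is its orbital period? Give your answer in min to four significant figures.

r = 6371 + 30990 = 37361 km = 3.7361×10⁷ m.
Kepler's third law: T = 2π√(r³/μ) = 2π√((3.736×10⁷)³ / 3.986×10¹⁴).
r³/μ = 1.308×10⁸ s², so T = 2π × 1.144×10⁴ = 7.187×10⁴ s.
Converting: 7.187×10⁴ s ÷ 60.00 = 1198 min.

T ≈ 1198 min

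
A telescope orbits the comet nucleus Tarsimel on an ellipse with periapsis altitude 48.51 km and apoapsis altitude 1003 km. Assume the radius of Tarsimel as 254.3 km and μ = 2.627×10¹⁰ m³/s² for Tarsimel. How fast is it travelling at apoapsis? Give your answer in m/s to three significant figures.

v ≈ 90.1 m/s

r_p = 254.3 + 48.51 = 302.81 km = 3.0281×10⁵ m.
r_a = 254.3 + 1003 = 1257.3 km = 1.2573×10⁶ m.
Semi-major axis a = (r_p + r_a)/2 = 780.05 km = 7.801×10⁵ m.
Vis-viva: v² = μ(2/r − 1/a) = 2.627×10¹⁰ × (1.591×10⁻⁶ − 1.282×10⁻⁶) = 8.111×10³ m²/s².
v = 90.06 m/s.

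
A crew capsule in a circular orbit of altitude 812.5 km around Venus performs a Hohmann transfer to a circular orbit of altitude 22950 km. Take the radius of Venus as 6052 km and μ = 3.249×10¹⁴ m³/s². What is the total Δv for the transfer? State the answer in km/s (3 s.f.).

r₁ = 6052 + 812.5 = 6864.5 km = 6.8645×10⁶ m.
r₂ = 6052 + 22950 = 29002 km = 2.9002×10⁷ m.
Transfer ellipse a_t = (r₁ + r₂)/2 = 1.793×10⁷ m.
At r₁: circular v_c1 = √(μ/r₁) = 6880 m/s; transfer-periapsis v_p = √[μ(2/r₁ − 1/a_t)] = 8749 m/s.
Δv₁ = v_p − v_c1 = 1869 m/s.
At r₂: circular v_c2 = √(μ/r₂) = 3347 m/s; transfer-apoapsis v_a = √[μ(2/r₂ − 1/a_t)] = 2071 m/s.
Δv₂ = v_c2 − v_a = 1276 m/s.
Total Δv = Δv₁ + Δv₂ = 3145 m/s = 3.145 km/s.

Δv_total ≈ 3.15 km/s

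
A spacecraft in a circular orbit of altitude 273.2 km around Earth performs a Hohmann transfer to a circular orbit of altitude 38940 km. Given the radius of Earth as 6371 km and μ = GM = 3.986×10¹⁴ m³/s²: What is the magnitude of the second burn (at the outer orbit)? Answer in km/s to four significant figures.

Δv ≈ 1.466 km/s

r₁ = 6371 + 273.2 = 6644.2 km = 6.6442×10⁶ m.
r₂ = 6371 + 38940 = 45311 km = 4.5311×10⁷ m.
Transfer ellipse a_t = (r₁ + r₂)/2 = 2.598×10⁷ m.
At r₁: circular v_c1 = √(μ/r₁) = 7745 m/s; transfer-perigee v_p = √[μ(2/r₁ − 1/a_t)] = 10230 m/s.
At r₂: circular v_c2 = √(μ/r₂) = 2966 m/s; transfer-apogee v_a = √[μ(2/r₂ − 1/a_t)] = 1500 m/s.
Δv₂ = v_c2 − v_a = 1466 m/s.
= 1.466 km/s.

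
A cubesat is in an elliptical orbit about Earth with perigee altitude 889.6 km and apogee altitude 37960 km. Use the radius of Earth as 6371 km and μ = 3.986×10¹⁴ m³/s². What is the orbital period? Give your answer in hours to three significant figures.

r_p = 6371 + 889.6 = 7260.6 km = 7.2606×10⁶ m.
r_a = 6371 + 37960 = 44331 km = 4.4331×10⁷ m.
Semi-major axis a = (r_p + r_a)/2 = (7260.6 + 44331)/2 = 25796 km = 2.580×10⁷ m.
By Kepler's third law T = 2π√(a³/μ) = 2π × 6.562×10³ = 4.123×10⁴ s.
= 11.45 hours.

T ≈ 11.5 hours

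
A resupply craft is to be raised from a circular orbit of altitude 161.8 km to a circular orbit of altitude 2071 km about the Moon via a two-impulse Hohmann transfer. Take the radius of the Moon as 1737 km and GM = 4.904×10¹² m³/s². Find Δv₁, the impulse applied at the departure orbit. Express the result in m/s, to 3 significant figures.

Δv ≈ 249 m/s

r₁ = 1737 + 161.8 = 1898.8 km = 1.8988×10⁶ m.
r₂ = 1737 + 2071 = 3808.0 km = 3.8080×10⁶ m.
Transfer ellipse a_t = (r₁ + r₂)/2 = 2.853×10⁶ m.
At r₁: circular v_c1 = √(μ/r₁) = 1607 m/s; transfer-perilune v_p = √[μ(2/r₁ − 1/a_t)] = 1857 m/s.
Δv₁ = v_p − v_c1 = 249.5 m/s.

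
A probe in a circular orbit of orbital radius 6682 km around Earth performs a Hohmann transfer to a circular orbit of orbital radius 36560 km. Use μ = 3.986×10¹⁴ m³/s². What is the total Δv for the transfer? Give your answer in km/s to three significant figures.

Δv_total ≈ 3.79 km/s

r₁ = 6682 km = 6.682×10⁶ m.
r₂ = 36560 km = 3.656×10⁷ m.
Transfer ellipse a_t = (r₁ + r₂)/2 = 2.162×10⁷ m.
At r₁: circular v_c1 = √(μ/r₁) = 7724 m/s; transfer-perigee v_p = √[μ(2/r₁ − 1/a_t)] = 10040 m/s.
Δv₁ = v_p − v_c1 = 2320 m/s.
At r₂: circular v_c2 = √(μ/r₂) = 3302 m/s; transfer-apogee v_a = √[μ(2/r₂ − 1/a_t)] = 1836 m/s.
Δv₂ = v_c2 − v_a = 1466 m/s.
Total Δv = Δv₁ + Δv₂ = 3786 m/s = 3.786 km/s.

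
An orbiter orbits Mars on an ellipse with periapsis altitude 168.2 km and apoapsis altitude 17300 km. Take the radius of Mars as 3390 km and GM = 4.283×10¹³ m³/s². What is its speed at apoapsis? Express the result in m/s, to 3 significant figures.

v ≈ 779 m/s

r_p = 3390 + 168.2 = 3558.2 km = 3.5582×10⁶ m.
r_a = 3390 + 17300 = 20690 km = 2.0690×10⁷ m.
Semi-major axis a = (r_p + r_a)/2 = 12124 km = 1.212×10⁷ m.
Vis-viva: v² = μ(2/r − 1/a) = 4.283×10¹³ × (9.667×10⁻⁸ − 8.248×10⁻⁸) = 6.075×10⁵ m²/s².
v = 779.4 m/s.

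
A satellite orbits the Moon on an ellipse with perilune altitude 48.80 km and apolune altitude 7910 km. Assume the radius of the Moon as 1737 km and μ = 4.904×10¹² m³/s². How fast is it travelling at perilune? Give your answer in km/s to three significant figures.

v ≈ 2.15 km/s

r_p = 1737 + 48.80 = 1785.8 km = 1.7858×10⁶ m.
r_a = 1737 + 7910 = 9647.0 km = 9.6470×10⁶ m.
Semi-major axis a = (r_p + r_a)/2 = 5716.4 km = 5.716×10⁶ m.
Vis-viva: v² = μ(2/r − 1/a) = 4.904×10¹² × (1.120×10⁻⁶ − 1.749×10⁻⁷) = 4.634×10⁶ m²/s².
v = 2153 m/s = 2.153 km/s.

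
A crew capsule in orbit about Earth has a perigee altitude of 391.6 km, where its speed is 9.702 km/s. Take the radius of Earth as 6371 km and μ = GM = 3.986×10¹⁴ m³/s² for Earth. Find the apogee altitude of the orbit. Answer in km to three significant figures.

apogee altitude ≈ 20400 km

r_p = 6371 + 391.6 = 6762.6 km = 6.763×10⁶ m.
Specific energy ε = v²/2 − μ/r = -1.188×10⁷ J/kg, so a = −μ/(2ε) = 1.678×10⁷ m.
The apsides satisfy r_p + r_a = 2a, so the apogee radius is 2a − r_p = 2.680×10⁷ m = 26797 km.
Apogee altitude = 26797 − 6371 = 20426 km.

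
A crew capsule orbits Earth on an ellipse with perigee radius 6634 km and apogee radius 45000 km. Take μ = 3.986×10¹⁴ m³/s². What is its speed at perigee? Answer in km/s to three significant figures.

v ≈ 10.2 km/s

Semi-major axis a = (r_p + r_a)/2 = 25817 km = 2.582×10⁷ m.
Vis-viva: v² = μ(2/r − 1/a) = 3.986×10¹⁴ × (3.015×10⁻⁷ − 3.873×10⁻⁸) = 1.047×10⁸ m²/s².
v = 10230 m/s = 10.23 km/s.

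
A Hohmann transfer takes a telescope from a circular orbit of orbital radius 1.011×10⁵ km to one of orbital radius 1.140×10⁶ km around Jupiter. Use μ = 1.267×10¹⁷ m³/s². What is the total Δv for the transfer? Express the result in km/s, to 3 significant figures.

r₁ = 1.011×10⁵ km = 1.011×10⁸ m.
r₂ = 1.140×10⁶ km = 1.140×10⁹ m.
Transfer ellipse a_t = (r₁ + r₂)/2 = 6.206×10⁸ m.
At r₁: circular v_c1 = √(μ/r₁) = 35400 m/s; transfer-perijove v_p = √[μ(2/r₁ − 1/a_t)] = 47980 m/s.
Δv₁ = v_p − v_c1 = 12580 m/s.
At r₂: circular v_c2 = √(μ/r₂) = 10540 m/s; transfer-apojove v_a = √[μ(2/r₂ − 1/a_t)] = 4255 m/s.
Δv₂ = v_c2 − v_a = 6287 m/s.
Total Δv = Δv₁ + Δv₂ = 18870 m/s = 18.87 km/s.

Δv_total ≈ 18.9 km/s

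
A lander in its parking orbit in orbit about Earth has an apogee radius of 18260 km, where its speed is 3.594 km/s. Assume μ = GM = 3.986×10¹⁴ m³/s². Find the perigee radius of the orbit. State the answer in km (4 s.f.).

perigee radius ≈ 7672 km

r_a = 1.826×10⁷ m.
Specific energy ε = v²/2 − μ/r = -1.537×10⁷ J/kg, so a = −μ/(2ε) = 1.297×10⁷ m.
The apsides satisfy r_p + r_a = 2a, so the perigee radius is 2a − r_a = 7.672×10⁶ m = 7672.4 km.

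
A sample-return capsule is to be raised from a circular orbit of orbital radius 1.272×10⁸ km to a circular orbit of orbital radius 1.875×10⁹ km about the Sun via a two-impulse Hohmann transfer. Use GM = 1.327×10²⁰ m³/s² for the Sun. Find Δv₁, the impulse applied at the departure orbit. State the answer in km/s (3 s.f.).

r₁ = 1.272×10⁸ km = 1.272×10¹¹ m.
r₂ = 1.875×10⁹ km = 1.875×10¹² m.
Transfer ellipse a_t = (r₁ + r₂)/2 = 1.001×10¹² m.
At r₁: circular v_c1 = √(μ/r₁) = 32300 m/s; transfer-perihelion v_p = √[μ(2/r₁ − 1/a_t)] = 44200 m/s.
Δv₁ = v_p − v_c1 = 11900 m/s.
= 11.90 km/s.

Δv ≈ 11.9 km/s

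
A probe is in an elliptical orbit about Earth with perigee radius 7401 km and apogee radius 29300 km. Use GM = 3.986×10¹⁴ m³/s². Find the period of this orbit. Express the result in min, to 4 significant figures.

T ≈ 412.3 min

Semi-major axis a = (r_p + r_a)/2 = (7401.0 + 29300)/2 = 18350 km = 1.835×10⁷ m.
By Kepler's third law T = 2π√(a³/μ) = 2π × 3.937×10³ = 2.474×10⁴ s.
= 412.3 min.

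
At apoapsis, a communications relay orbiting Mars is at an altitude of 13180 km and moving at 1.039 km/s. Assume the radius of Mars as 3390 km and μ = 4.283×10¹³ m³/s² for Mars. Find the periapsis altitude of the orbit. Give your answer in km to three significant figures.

periapsis altitude ≈ 983 km

r_a = 3390 + 13180 = 16570 km = 1.657×10⁷ m.
Specific energy ε = v²/2 − μ/r = -2.045×10⁶ J/kg, so a = −μ/(2ε) = 1.047×10⁷ m.
The apsides satisfy r_p + r_a = 2a, so the periapsis radius is 2a − r_a = 4.373×10⁶ m = 4373.4 km.
Periapsis altitude = 4373.4 − 3390 = 983.44 km.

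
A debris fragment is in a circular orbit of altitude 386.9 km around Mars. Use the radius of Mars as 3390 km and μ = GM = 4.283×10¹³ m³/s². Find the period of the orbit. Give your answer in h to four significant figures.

T ≈ 1.958 h

r = 3390 + 386.9 = 3776.9 km = 3.7769×10⁶ m.
Kepler's third law: T = 2π√(r³/μ) = 2π√((3.777×10⁶)³ / 4.283×10¹³).
r³/μ = 1.258×10⁶ s², so T = 2π × 1.122×10³ = 7.047×10³ s.
Converting: 7.047×10³ s ÷ 3600 = 1.958 h.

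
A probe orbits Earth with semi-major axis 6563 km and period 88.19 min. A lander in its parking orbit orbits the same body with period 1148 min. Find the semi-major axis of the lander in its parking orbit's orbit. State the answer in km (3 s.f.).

Kepler's third law: a³ ∝ T², so a₂ = a₁ (T₂/T₁)^(2/3).
T₂/T₁ = 13.02, (T₂/T₁)^(2/3) = 5.534.
a₂ = 6563 × 5.534 = 36320 km.

a₂ ≈ 36300 km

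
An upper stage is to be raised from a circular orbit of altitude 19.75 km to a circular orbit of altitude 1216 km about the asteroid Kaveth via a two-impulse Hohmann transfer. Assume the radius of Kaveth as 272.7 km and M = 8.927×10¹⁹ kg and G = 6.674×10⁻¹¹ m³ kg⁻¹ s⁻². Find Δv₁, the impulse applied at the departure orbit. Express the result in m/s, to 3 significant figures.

Δv ≈ 41.8 m/s

μ = GM = 6.674×10⁻¹¹ × 8.927×10¹⁹ = 5.958×10⁹ m³/s².
r₁ = 272.7 + 19.75 = 292.45 km = 2.9245×10⁵ m.
r₂ = 272.7 + 1216 = 1488.7 km = 1.4887×10⁶ m.
Transfer ellipse a_t = (r₁ + r₂)/2 = 8.906×10⁵ m.
At r₁: circular v_c1 = √(μ/r₁) = 142.7 m/s; transfer-periapsis v_p = √[μ(2/r₁ − 1/a_t)] = 184.5 m/s.
Δv₁ = v_p − v_c1 = 41.81 m/s.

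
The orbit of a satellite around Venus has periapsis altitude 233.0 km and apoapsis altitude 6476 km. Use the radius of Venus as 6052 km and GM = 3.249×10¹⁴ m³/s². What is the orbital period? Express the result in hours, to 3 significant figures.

T ≈ 2.79 hours

r_p = 6052 + 233.0 = 6285.0 km = 6.2850×10⁶ m.
r_a = 6052 + 6476 = 12528 km = 1.2528×10⁷ m.
Semi-major axis a = (r_p + r_a)/2 = (6285.0 + 12528)/2 = 9406.5 km = 9.406×10⁶ m.
By Kepler's third law T = 2π√(a³/μ) = 2π × 1.601×10³ = 1.006×10⁴ s.
= 2.793 hours.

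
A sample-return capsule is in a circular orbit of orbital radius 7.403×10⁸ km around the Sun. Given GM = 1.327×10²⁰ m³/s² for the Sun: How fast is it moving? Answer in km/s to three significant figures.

v ≈ 13.4 km/s

r = 7.403×10⁸ km = 7.403×10¹¹ m.
For a circular orbit v = √(μ/r) = √(1.327×10²⁰ / 7.403×10¹¹) = √(1.793×10⁸) = 13390 m/s.
That is 13.39 km/s.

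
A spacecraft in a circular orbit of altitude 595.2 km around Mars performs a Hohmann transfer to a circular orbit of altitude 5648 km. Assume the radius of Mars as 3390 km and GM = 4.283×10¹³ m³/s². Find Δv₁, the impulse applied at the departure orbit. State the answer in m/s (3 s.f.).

r₁ = 3390 + 595.2 = 3985.2 km = 3.9852×10⁶ m.
r₂ = 3390 + 5648 = 9038.0 km = 9.0380×10⁶ m.
Transfer ellipse a_t = (r₁ + r₂)/2 = 6.512×10⁶ m.
At r₁: circular v_c1 = √(μ/r₁) = 3278 m/s; transfer-periapsis v_p = √[μ(2/r₁ − 1/a_t)] = 3862 m/s.
Δv₁ = v_p − v_c1 = 584.0 m/s.

Δv ≈ 584 m/s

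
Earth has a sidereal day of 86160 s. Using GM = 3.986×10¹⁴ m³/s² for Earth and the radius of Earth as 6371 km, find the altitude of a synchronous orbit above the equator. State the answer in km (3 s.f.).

A synchronous orbit has period T, so by Kepler's third law a = (μT²/4π²)^(1/3).
μT²/4π² = 3.986×10¹⁴ × (8.616×10⁴)² / 39.48 = 7.495×10²² m³.
a = 4.216×10⁷ m = 42163 km.
Altitude h = a − R = 42163 − 6371 = 35792 km.

h_sync ≈ 35800 km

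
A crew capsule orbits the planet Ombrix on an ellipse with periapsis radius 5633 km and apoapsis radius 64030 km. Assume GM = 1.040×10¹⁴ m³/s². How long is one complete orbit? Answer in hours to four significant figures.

T ≈ 35.18 hours

Semi-major axis a = (r_p + r_a)/2 = (5633.0 + 64030)/2 = 34832 km = 3.483×10⁷ m.
By Kepler's third law T = 2π√(a³/μ) = 2π × 2.016×10⁴ = 1.267×10⁵ s.
= 35.18 hours.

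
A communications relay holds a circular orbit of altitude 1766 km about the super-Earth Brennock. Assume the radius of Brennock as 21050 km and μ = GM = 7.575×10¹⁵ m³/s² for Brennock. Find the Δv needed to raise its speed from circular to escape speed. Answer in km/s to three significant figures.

r = 21050 + 1766 = 22816 km = 2.2816×10⁷ m.
Circular speed v_c = √(μ/r) = 18220 m/s.
Escape speed v_esc = √(2μ/r) = √2 × v_c = 25770 m/s.
Δv = v_esc − v_c = 7547 m/s = 7.547 km/s.

Δv ≈ 7.55 km/s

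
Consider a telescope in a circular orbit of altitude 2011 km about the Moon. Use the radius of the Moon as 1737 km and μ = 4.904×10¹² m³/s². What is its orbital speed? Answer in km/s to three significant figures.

v ≈ 1.14 km/s

r = 1737 + 2011 = 3748.0 km = 3.7480×10⁶ m.
For a circular orbit v = √(μ/r) = √(4.904×10¹² / 3.748×10⁶) = √(1.308×10⁶) = 1144 m/s.
That is 1.144 km/s.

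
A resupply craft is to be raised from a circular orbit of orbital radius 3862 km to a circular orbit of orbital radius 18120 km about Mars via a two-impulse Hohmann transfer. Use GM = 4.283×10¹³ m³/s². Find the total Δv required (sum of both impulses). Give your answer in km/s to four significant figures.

Δv_total ≈ 1.572 km/s

r₁ = 3862 km = 3.862×10⁶ m.
r₂ = 18120 km = 1.812×10⁷ m.
Transfer ellipse a_t = (r₁ + r₂)/2 = 1.099×10⁷ m.
At r₁: circular v_c1 = √(μ/r₁) = 3330 m/s; transfer-periapsis v_p = √[μ(2/r₁ − 1/a_t)] = 4276 m/s.
Δv₁ = v_p − v_c1 = 945.7 m/s.
At r₂: circular v_c2 = √(μ/r₂) = 1537 m/s; transfer-apoapsis v_a = √[μ(2/r₂ − 1/a_t)] = 911.3 m/s.
Δv₂ = v_c2 − v_a = 626.1 m/s.
Total Δv = Δv₁ + Δv₂ = 1572 m/s = 1.572 km/s.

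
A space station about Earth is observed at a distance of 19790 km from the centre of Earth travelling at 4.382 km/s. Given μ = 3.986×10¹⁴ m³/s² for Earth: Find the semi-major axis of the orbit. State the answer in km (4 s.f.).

a ≈ 18910 km

r = 1.979×10⁷ m.
Vis-viva rearranged: 1/a = 2/r − v²/μ = 1.011×10⁻⁷ − 4.817×10⁻⁸ = 5.289×10⁻⁸ m⁻¹.
a = 1.891×10⁷ m = 18908 km.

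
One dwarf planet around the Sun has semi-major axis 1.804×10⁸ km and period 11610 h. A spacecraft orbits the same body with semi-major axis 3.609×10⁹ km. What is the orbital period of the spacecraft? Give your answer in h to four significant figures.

T₂ ≈ 1.039×10⁶ h

Kepler's third law: T² ∝ a³, so T₂ = T₁ (a₂/a₁)^(3/2).
a₂/a₁ = 20.01, (a₂/a₁)^(3/2) = 89.48.
T₂ = 11610 × 89.48 = 1.039×10⁶ h.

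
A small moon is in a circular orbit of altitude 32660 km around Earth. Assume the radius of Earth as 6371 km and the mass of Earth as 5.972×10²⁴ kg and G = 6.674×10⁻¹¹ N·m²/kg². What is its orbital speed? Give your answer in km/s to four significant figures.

v ≈ 3.196 km/s

μ = GM = 6.674×10⁻¹¹ × 5.972×10²⁴ = 3.986×10¹⁴ m³/s².
r = 6371 + 32660 = 39031 km = 3.9031×10⁷ m.
For a circular orbit v = √(μ/r) = √(3.986×10¹⁴ / 3.903×10⁷) = √(1.021×10⁷) = 3196 m/s.
That is 3.196 km/s.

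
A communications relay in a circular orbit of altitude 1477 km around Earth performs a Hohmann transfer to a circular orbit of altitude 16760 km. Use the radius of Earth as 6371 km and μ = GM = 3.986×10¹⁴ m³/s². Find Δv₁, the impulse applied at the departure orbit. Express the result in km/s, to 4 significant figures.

r₁ = 6371 + 1477 = 7848.0 km = 7.8480×10⁶ m.
r₂ = 6371 + 16760 = 23131 km = 2.3131×10⁷ m.
Transfer ellipse a_t = (r₁ + r₂)/2 = 1.549×10⁷ m.
At r₁: circular v_c1 = √(μ/r₁) = 7127 m/s; transfer-perigee v_p = √[μ(2/r₁ − 1/a_t)] = 8709 m/s.
Δv₁ = v_p − v_c1 = 1582 m/s.
= 1.582 km/s.

Δv ≈ 1.582 km/s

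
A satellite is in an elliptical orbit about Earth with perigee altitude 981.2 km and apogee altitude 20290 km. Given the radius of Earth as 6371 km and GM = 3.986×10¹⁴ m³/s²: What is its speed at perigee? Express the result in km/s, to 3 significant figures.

v ≈ 9.22 km/s

r_p = 6371 + 981.2 = 7352.2 km = 7.3522×10⁶ m.
r_a = 6371 + 20290 = 26661 km = 2.6661×10⁷ m.
Semi-major axis a = (r_p + r_a)/2 = 17007 km = 1.701×10⁷ m.
Vis-viva: v² = μ(2/r − 1/a) = 3.986×10¹⁴ × (2.720×10⁻⁷ − 5.880×10⁻⁸) = 8.499×10⁷ m²/s².
v = 9219 m/s = 9.219 km/s.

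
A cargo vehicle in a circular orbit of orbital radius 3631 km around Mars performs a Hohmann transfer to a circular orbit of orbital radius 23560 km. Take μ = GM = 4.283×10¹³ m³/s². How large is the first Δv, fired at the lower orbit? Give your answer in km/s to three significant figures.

r₁ = 3631 km = 3.631×10⁶ m.
r₂ = 23560 km = 2.356×10⁷ m.
Transfer ellipse a_t = (r₁ + r₂)/2 = 1.360×10⁷ m.
At r₁: circular v_c1 = √(μ/r₁) = 3434 m/s; transfer-periapsis v_p = √[μ(2/r₁ − 1/a_t)] = 4521 m/s.
Δv₁ = v_p − v_c1 = 1087 m/s.
= 1.087 km/s.

Δv ≈ 1.09 km/s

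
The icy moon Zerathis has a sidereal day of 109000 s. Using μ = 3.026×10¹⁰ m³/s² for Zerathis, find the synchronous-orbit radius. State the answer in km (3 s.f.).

r_sync ≈ 2090 km

A synchronous orbit has period T, so by Kepler's third law a = (μT²/4π²)^(1/3).
μT²/4π² = 3.026×10¹⁰ × (1.090×10⁵)² / 39.48 = 9.107×10¹⁸ m³.
a = 2.088×10⁶ m = 2088.3 km.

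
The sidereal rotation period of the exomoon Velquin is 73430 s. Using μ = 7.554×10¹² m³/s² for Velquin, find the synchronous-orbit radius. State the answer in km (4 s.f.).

A synchronous orbit has period T, so by Kepler's third law a = (μT²/4π²)^(1/3).
μT²/4π² = 7.554×10¹² × (7.343×10⁴)² / 39.48 = 1.032×10²¹ m³.
a = 1.010×10⁷ m = 10105 km.

r_sync ≈ 10100 km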